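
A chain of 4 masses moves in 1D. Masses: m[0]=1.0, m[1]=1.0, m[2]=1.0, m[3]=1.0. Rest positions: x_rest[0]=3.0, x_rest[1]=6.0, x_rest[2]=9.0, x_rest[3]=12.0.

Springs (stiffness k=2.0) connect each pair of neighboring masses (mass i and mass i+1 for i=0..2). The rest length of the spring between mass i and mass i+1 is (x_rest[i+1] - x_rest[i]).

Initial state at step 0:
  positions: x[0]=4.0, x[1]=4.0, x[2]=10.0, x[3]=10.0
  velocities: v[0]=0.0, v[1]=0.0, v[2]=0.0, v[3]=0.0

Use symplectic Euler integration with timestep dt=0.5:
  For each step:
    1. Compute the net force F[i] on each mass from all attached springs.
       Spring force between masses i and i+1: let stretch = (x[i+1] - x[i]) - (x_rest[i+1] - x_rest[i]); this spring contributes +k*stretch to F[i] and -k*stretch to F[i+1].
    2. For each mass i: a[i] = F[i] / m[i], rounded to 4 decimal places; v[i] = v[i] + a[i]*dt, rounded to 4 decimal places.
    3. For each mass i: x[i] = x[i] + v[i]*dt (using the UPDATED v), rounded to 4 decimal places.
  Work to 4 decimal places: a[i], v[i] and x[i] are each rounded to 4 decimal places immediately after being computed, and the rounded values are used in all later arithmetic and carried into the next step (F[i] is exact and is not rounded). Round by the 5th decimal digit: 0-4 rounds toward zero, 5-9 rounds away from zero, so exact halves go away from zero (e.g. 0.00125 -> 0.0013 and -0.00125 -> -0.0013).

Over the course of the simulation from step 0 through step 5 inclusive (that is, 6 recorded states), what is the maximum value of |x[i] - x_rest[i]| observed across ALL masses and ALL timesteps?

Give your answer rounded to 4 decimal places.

Answer: 3.1250

Derivation:
Step 0: x=[4.0000 4.0000 10.0000 10.0000] v=[0.0000 0.0000 0.0000 0.0000]
Step 1: x=[2.5000 7.0000 7.0000 11.5000] v=[-3.0000 6.0000 -6.0000 3.0000]
Step 2: x=[1.7500 7.7500 6.2500 12.2500] v=[-1.5000 1.5000 -1.5000 1.5000]
Step 3: x=[2.5000 4.7500 9.2500 11.5000] v=[1.5000 -6.0000 6.0000 -1.5000]
Step 4: x=[2.8750 2.8750 11.1250 11.1250] v=[0.7500 -3.7500 3.7500 -0.7500]
Step 5: x=[1.7500 5.1250 8.8750 12.2500] v=[-2.2500 4.5000 -4.5000 2.2500]
Max displacement = 3.1250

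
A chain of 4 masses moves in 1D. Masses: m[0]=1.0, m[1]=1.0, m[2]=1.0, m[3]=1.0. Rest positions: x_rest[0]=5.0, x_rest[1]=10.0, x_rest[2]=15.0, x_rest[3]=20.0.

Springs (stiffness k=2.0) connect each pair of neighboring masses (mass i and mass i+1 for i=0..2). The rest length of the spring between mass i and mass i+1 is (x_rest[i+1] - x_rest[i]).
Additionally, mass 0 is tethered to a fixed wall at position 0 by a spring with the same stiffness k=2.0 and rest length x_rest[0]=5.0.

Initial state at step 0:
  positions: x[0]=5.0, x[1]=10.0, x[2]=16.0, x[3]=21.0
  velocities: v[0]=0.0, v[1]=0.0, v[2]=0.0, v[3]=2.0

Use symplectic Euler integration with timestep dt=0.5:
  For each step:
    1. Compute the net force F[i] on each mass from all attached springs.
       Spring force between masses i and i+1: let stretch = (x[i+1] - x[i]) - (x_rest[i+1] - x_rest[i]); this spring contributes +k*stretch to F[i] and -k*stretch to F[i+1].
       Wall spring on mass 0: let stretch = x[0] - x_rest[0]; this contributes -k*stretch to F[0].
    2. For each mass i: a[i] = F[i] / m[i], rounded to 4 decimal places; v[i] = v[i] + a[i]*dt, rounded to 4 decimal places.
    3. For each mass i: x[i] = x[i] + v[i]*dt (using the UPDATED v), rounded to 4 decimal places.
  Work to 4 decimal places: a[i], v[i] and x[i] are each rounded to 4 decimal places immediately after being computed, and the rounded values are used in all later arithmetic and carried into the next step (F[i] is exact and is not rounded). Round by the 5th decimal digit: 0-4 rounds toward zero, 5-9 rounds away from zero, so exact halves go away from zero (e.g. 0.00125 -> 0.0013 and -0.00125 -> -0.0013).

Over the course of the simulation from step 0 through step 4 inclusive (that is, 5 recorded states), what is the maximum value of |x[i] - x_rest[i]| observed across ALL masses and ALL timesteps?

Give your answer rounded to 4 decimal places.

Answer: 2.2500

Derivation:
Step 0: x=[5.0000 10.0000 16.0000 21.0000] v=[0.0000 0.0000 0.0000 2.0000]
Step 1: x=[5.0000 10.5000 15.5000 22.0000] v=[0.0000 1.0000 -1.0000 2.0000]
Step 2: x=[5.2500 10.7500 15.7500 22.2500] v=[0.5000 0.5000 0.5000 0.5000]
Step 3: x=[5.6250 10.7500 16.7500 21.7500] v=[0.7500 0.0000 2.0000 -1.0000]
Step 4: x=[5.7500 11.1875 17.2500 21.2500] v=[0.2500 0.8750 1.0000 -1.0000]
Max displacement = 2.2500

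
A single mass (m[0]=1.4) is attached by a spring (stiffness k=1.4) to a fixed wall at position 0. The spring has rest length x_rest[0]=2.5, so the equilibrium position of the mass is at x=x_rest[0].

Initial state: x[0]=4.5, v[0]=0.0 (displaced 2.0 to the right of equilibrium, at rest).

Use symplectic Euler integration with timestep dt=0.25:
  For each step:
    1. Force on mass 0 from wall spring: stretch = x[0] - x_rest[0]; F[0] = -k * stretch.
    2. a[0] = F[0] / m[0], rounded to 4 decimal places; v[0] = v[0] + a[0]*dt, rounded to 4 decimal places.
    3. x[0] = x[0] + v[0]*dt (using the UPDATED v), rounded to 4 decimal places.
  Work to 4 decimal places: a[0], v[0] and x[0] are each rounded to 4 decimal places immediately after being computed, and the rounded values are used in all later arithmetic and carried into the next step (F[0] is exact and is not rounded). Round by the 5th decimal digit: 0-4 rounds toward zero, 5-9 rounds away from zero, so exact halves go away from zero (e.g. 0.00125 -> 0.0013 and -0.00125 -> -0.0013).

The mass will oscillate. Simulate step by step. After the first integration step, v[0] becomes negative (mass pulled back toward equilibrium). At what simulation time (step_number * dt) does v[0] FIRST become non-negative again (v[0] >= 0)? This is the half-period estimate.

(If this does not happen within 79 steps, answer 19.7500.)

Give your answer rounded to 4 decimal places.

Step 0: x=[4.5000] v=[0.0000]
Step 1: x=[4.3750] v=[-0.5000]
Step 2: x=[4.1328] v=[-0.9688]
Step 3: x=[3.7886] v=[-1.3770]
Step 4: x=[3.3638] v=[-1.6992]
Step 5: x=[2.8850] v=[-1.9152]
Step 6: x=[2.3821] v=[-2.0115]
Step 7: x=[1.8866] v=[-1.9820]
Step 8: x=[1.4294] v=[-1.8287]
Step 9: x=[1.0391] v=[-1.5611]
Step 10: x=[0.7401] v=[-1.1959]
Step 11: x=[0.5511] v=[-0.7559]
Step 12: x=[0.4839] v=[-0.2687]
Step 13: x=[0.5427] v=[0.2353]
First v>=0 after going negative at step 13, time=3.2500

Answer: 3.2500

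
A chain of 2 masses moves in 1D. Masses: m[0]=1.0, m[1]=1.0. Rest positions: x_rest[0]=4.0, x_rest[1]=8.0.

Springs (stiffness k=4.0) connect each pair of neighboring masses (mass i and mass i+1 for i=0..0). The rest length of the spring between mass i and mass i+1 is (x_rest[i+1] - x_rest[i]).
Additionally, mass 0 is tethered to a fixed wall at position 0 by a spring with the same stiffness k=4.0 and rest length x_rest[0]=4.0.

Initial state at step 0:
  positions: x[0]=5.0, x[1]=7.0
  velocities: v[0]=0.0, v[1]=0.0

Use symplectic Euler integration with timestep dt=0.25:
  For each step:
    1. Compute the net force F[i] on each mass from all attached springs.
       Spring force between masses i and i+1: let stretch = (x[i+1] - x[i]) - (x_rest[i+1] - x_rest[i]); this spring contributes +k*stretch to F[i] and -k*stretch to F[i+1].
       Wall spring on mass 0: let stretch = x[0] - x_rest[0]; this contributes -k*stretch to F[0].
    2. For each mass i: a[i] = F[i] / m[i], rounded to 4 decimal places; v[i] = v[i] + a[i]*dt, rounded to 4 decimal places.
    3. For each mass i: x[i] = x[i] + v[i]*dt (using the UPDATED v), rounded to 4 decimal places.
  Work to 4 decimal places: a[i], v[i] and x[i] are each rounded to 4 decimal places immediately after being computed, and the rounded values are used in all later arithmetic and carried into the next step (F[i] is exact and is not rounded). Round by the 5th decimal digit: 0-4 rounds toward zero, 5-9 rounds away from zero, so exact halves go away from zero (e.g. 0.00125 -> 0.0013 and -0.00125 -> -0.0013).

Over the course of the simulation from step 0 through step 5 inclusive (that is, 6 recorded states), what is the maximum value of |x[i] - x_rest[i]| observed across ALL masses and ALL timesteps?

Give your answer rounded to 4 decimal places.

Step 0: x=[5.0000 7.0000] v=[0.0000 0.0000]
Step 1: x=[4.2500 7.5000] v=[-3.0000 2.0000]
Step 2: x=[3.2500 8.1875] v=[-4.0000 2.7500]
Step 3: x=[2.6719 8.6406] v=[-2.3125 1.8125]
Step 4: x=[2.9180 8.6016] v=[0.9843 -0.1562]
Step 5: x=[3.8555 8.1417] v=[3.7499 -1.8398]
Max displacement = 1.3281

Answer: 1.3281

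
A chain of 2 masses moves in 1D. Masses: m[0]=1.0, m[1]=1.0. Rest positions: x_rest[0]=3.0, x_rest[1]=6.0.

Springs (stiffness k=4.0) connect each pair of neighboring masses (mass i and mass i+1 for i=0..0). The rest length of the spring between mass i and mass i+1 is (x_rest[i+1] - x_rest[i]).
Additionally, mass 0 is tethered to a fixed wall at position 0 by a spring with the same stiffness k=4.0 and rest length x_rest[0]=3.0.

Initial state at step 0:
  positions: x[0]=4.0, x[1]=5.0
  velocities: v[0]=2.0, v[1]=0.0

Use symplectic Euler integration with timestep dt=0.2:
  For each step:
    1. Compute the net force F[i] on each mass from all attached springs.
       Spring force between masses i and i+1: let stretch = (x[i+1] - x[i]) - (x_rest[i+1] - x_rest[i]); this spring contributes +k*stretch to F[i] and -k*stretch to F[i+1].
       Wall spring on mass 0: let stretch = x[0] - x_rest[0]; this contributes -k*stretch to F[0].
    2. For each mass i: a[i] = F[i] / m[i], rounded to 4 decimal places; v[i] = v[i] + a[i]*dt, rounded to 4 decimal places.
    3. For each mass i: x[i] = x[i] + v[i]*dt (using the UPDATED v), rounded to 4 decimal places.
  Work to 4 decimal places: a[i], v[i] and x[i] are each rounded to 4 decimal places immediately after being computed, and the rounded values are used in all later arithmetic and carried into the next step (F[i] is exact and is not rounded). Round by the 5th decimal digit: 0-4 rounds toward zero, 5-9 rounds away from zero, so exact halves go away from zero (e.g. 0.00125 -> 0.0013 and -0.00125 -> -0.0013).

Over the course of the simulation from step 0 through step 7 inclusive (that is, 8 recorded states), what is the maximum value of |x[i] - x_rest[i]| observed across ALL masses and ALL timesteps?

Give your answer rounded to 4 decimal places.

Answer: 1.3539

Derivation:
Step 0: x=[4.0000 5.0000] v=[2.0000 0.0000]
Step 1: x=[3.9200 5.3200] v=[-0.4000 1.6000]
Step 2: x=[3.4368 5.8960] v=[-2.4160 2.8800]
Step 3: x=[2.7972 6.5585] v=[-3.1981 3.3126]
Step 4: x=[2.3118 7.0992] v=[-2.4268 2.7036]
Step 5: x=[2.2225 7.3539] v=[-0.4463 1.2737]
Step 6: x=[2.5987 7.2676] v=[1.8808 -0.4314]
Step 7: x=[3.3061 6.9143] v=[3.5370 -1.7665]
Max displacement = 1.3539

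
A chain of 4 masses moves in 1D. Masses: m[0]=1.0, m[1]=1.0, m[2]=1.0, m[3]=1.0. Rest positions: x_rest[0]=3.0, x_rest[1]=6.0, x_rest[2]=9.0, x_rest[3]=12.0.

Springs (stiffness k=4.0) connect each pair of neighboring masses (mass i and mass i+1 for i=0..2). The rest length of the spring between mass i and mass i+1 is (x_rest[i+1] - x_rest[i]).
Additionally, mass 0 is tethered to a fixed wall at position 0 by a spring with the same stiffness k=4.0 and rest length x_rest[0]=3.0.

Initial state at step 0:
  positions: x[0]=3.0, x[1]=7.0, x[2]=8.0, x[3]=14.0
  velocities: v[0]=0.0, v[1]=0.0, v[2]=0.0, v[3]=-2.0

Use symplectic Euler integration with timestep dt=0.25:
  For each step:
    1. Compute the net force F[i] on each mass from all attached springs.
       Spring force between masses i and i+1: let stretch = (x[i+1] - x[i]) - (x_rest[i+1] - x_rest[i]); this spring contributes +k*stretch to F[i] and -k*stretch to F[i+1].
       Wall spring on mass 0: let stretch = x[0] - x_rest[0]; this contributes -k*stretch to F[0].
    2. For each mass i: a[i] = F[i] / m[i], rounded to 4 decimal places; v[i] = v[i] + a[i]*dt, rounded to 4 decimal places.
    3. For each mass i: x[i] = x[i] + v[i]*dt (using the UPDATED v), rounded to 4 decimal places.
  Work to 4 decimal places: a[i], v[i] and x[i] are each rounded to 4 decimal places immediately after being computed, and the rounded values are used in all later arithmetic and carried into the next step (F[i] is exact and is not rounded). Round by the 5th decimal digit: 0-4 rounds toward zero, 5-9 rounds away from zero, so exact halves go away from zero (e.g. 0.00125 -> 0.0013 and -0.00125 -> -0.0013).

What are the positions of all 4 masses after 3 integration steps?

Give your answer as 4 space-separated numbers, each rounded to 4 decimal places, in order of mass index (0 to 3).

Step 0: x=[3.0000 7.0000 8.0000 14.0000] v=[0.0000 0.0000 0.0000 -2.0000]
Step 1: x=[3.2500 6.2500 9.2500 12.7500] v=[1.0000 -3.0000 5.0000 -5.0000]
Step 2: x=[3.4375 5.5000 10.6250 11.3750] v=[0.7500 -3.0000 5.5000 -5.5000]
Step 3: x=[3.2813 5.5156 10.9063 10.5625] v=[-0.6250 0.0625 1.1250 -3.2500]

Answer: 3.2813 5.5156 10.9063 10.5625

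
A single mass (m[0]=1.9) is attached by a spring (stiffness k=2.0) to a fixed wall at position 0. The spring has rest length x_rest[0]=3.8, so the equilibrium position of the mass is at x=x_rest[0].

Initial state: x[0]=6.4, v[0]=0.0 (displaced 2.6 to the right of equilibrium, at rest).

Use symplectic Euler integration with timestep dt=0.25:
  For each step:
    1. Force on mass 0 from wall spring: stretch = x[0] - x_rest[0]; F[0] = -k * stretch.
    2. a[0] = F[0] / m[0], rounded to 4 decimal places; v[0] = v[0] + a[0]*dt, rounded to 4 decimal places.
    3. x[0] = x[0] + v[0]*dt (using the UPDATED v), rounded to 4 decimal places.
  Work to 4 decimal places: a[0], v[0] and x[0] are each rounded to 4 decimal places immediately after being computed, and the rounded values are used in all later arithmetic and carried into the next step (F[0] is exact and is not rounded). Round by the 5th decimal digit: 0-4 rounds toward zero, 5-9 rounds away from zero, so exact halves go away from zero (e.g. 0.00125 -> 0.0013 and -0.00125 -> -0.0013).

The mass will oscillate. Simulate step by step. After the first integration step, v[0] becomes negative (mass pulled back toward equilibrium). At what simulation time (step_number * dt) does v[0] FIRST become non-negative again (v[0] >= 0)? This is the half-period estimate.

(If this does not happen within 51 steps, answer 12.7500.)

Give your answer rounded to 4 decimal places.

Step 0: x=[6.4000] v=[0.0000]
Step 1: x=[6.2290] v=[-0.6842]
Step 2: x=[5.8982] v=[-1.3234]
Step 3: x=[5.4293] v=[-1.8756]
Step 4: x=[4.8532] v=[-2.3044]
Step 5: x=[4.2078] v=[-2.5816]
Step 6: x=[3.5356] v=[-2.6889]
Step 7: x=[2.8808] v=[-2.6193]
Step 8: x=[2.2865] v=[-2.3774]
Step 9: x=[1.7917] v=[-1.9791]
Step 10: x=[1.4291] v=[-1.4506]
Step 11: x=[1.2224] v=[-0.8267]
Step 12: x=[1.1853] v=[-0.1484]
Step 13: x=[1.3202] v=[0.5397]
First v>=0 after going negative at step 13, time=3.2500

Answer: 3.2500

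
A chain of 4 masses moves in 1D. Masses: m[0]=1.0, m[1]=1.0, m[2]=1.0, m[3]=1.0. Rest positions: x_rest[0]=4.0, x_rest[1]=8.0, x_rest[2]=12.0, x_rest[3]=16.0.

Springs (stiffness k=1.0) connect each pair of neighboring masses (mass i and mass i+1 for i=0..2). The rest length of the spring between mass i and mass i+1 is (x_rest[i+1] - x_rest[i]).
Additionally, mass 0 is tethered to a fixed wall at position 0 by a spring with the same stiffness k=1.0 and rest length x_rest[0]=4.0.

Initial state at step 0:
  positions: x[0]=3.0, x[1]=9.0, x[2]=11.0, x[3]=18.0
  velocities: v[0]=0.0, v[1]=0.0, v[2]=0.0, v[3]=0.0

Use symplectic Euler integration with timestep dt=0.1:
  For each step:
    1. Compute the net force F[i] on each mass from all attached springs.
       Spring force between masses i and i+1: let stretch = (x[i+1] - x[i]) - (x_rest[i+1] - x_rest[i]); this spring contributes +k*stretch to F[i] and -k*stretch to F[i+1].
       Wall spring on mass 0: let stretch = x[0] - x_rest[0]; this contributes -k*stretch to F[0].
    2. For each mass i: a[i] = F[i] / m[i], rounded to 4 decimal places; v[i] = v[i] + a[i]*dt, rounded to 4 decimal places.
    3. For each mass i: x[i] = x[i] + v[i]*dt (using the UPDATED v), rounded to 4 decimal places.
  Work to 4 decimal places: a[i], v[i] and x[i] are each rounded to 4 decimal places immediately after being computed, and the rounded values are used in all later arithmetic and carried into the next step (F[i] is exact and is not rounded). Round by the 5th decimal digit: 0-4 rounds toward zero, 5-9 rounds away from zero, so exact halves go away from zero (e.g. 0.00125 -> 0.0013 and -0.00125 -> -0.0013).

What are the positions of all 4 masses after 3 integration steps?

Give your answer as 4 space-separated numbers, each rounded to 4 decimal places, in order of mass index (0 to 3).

Step 0: x=[3.0000 9.0000 11.0000 18.0000] v=[0.0000 0.0000 0.0000 0.0000]
Step 1: x=[3.0300 8.9600 11.0500 17.9700] v=[0.3000 -0.4000 0.5000 -0.3000]
Step 2: x=[3.0890 8.8816 11.1483 17.9108] v=[0.5900 -0.7840 0.9830 -0.5920]
Step 3: x=[3.1750 8.7679 11.2916 17.8240] v=[0.8604 -1.1366 1.4326 -0.8683]

Answer: 3.1750 8.7679 11.2916 17.8240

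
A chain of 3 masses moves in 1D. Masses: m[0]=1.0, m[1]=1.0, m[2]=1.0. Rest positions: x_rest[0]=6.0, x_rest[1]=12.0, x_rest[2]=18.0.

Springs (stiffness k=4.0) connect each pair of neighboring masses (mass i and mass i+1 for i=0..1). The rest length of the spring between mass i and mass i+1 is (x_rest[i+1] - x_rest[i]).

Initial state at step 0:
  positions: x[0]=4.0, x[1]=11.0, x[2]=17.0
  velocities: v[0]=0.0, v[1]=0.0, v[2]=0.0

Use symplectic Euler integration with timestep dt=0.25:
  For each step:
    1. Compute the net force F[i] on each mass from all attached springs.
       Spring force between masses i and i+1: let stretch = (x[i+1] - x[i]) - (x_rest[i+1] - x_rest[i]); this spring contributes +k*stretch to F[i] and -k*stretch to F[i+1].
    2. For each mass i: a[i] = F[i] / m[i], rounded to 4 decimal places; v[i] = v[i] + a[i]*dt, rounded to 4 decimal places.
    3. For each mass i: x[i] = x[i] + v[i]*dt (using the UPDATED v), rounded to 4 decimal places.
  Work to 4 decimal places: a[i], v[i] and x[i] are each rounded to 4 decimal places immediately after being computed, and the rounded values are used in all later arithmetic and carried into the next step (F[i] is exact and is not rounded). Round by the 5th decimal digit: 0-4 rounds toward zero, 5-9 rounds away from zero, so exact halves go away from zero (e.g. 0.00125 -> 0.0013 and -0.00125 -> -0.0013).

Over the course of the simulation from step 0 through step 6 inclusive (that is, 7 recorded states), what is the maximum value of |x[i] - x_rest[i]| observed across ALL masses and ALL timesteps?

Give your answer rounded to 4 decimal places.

Answer: 2.0100

Derivation:
Step 0: x=[4.0000 11.0000 17.0000] v=[0.0000 0.0000 0.0000]
Step 1: x=[4.2500 10.7500 17.0000] v=[1.0000 -1.0000 0.0000]
Step 2: x=[4.6250 10.4375 16.9375] v=[1.5000 -1.2500 -0.2500]
Step 3: x=[4.9531 10.2969 16.7500] v=[1.3125 -0.5625 -0.7500]
Step 4: x=[5.1172 10.4336 16.4492] v=[0.6563 0.5468 -1.2031]
Step 5: x=[5.1104 10.7451 16.1445] v=[-0.0273 1.2460 -1.2187]
Step 6: x=[5.0123 10.9978 15.9900] v=[-0.3926 1.0107 -0.6181]
Max displacement = 2.0100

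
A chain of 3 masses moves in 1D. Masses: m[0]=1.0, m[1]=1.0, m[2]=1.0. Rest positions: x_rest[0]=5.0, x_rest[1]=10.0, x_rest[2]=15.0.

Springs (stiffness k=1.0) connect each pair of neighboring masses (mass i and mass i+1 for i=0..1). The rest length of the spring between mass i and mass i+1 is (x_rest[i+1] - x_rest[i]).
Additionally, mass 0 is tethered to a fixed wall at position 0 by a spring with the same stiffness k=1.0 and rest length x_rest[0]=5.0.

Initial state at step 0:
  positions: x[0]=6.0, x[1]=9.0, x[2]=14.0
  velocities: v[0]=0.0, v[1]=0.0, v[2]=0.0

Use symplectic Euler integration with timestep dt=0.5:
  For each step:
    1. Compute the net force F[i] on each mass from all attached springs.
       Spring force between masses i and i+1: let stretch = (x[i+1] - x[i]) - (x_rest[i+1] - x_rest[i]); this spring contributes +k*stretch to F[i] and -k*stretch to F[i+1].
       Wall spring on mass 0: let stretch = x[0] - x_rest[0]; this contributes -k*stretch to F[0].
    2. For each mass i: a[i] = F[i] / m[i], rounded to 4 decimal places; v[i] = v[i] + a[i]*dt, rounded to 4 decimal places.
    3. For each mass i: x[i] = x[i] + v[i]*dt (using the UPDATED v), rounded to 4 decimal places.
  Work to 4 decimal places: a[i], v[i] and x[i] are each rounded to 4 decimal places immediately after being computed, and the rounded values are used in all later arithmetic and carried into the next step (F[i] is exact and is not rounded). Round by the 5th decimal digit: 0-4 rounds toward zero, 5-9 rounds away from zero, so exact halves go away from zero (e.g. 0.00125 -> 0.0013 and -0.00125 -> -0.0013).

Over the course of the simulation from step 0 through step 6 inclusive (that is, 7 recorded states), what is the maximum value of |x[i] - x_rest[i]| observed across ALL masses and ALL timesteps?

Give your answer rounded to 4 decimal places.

Step 0: x=[6.0000 9.0000 14.0000] v=[0.0000 0.0000 0.0000]
Step 1: x=[5.2500 9.5000 14.0000] v=[-1.5000 1.0000 0.0000]
Step 2: x=[4.2500 10.0625 14.1250] v=[-2.0000 1.1250 0.2500]
Step 3: x=[3.6406 10.1875 14.4844] v=[-1.2188 0.2500 0.7188]
Step 4: x=[3.7578 9.7500 15.0196] v=[0.2344 -0.8750 1.0704]
Step 5: x=[4.4336 9.1319 15.4874] v=[1.3516 -1.2363 0.9356]
Step 6: x=[5.1756 8.9281 15.6164] v=[1.4840 -0.4077 0.2579]
Max displacement = 1.3594

Answer: 1.3594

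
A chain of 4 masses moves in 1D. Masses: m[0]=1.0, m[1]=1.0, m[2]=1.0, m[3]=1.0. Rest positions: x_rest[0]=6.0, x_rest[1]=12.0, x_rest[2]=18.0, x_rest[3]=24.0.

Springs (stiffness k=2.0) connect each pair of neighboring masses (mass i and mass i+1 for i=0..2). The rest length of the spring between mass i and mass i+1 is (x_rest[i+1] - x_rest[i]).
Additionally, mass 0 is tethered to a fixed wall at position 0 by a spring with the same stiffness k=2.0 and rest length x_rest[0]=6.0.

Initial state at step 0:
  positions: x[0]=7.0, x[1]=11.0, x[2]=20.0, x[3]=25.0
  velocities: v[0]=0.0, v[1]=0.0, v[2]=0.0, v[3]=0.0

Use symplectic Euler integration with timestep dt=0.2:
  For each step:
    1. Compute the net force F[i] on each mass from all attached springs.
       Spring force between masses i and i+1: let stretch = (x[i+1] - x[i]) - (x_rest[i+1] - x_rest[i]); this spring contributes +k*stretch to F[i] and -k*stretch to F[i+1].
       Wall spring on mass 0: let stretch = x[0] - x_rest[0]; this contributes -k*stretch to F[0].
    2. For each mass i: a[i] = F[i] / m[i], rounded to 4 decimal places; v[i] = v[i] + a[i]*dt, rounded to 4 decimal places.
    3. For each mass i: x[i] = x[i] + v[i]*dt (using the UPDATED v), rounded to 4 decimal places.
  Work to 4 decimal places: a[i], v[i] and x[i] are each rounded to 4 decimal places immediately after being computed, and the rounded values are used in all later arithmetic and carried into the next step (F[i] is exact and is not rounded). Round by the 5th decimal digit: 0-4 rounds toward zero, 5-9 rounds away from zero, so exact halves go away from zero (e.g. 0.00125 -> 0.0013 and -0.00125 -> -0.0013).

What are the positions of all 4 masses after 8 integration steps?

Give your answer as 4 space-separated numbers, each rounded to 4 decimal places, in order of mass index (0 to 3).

Step 0: x=[7.0000 11.0000 20.0000 25.0000] v=[0.0000 0.0000 0.0000 0.0000]
Step 1: x=[6.7600 11.4000 19.6800 25.0800] v=[-1.2000 2.0000 -1.6000 0.4000]
Step 2: x=[6.3504 12.0912 19.1296 25.2080] v=[-2.0480 3.4560 -2.7520 0.6400]
Step 3: x=[5.8920 12.8862 18.5024 25.3297] v=[-2.2918 3.9750 -3.1360 0.6086]
Step 4: x=[5.5218 13.5710 17.9721 25.3852] v=[-1.8509 3.4238 -2.6516 0.2777]
Step 5: x=[5.3538 13.9639 17.6827 25.3277] v=[-0.8399 1.9646 -1.4468 -0.2875]
Step 6: x=[5.4463 13.9655 17.7074 25.1386] v=[0.4626 0.0081 0.1237 -0.9455]
Step 7: x=[5.7847 13.5849 18.0273 24.8350] v=[1.6918 -1.9028 1.5994 -1.5180]
Step 8: x=[6.2843 12.9357 18.5364 24.4668] v=[2.4980 -3.2459 2.5455 -1.8411]

Answer: 6.2843 12.9357 18.5364 24.4668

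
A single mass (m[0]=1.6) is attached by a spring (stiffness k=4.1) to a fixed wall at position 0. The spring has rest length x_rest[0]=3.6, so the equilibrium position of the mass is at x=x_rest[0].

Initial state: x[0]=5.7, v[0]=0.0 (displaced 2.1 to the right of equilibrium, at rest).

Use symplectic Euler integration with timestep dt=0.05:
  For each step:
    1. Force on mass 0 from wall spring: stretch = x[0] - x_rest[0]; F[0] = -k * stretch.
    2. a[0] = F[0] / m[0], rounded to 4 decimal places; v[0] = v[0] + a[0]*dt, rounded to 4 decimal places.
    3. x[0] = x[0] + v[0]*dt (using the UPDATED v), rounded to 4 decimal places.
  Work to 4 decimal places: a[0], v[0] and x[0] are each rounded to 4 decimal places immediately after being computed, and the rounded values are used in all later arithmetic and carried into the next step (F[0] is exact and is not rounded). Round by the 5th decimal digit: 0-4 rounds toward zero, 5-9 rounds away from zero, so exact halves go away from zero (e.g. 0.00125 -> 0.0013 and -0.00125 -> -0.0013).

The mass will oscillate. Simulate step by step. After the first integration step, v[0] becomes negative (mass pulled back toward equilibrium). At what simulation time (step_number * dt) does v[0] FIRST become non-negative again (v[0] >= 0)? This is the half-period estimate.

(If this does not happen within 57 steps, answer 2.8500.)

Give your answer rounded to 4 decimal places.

Answer: 2.0000

Derivation:
Step 0: x=[5.7000] v=[0.0000]
Step 1: x=[5.6865] v=[-0.2691]
Step 2: x=[5.6597] v=[-0.5364]
Step 3: x=[5.6197] v=[-0.8003]
Step 4: x=[5.5667] v=[-1.0591]
Step 5: x=[5.5011] v=[-1.3111]
Step 6: x=[5.4234] v=[-1.5547]
Step 7: x=[5.3340] v=[-1.7883]
Step 8: x=[5.2335] v=[-2.0105]
Step 9: x=[5.1225] v=[-2.2198]
Step 10: x=[5.0018] v=[-2.4149]
Step 11: x=[4.8721] v=[-2.5945]
Step 12: x=[4.7342] v=[-2.7575]
Step 13: x=[4.5891] v=[-2.9028]
Step 14: x=[4.4376] v=[-3.0295]
Step 15: x=[4.2808] v=[-3.1368]
Step 16: x=[4.1196] v=[-3.2240]
Step 17: x=[3.9551] v=[-3.2906]
Step 18: x=[3.7883] v=[-3.3361]
Step 19: x=[3.6203] v=[-3.3602]
Step 20: x=[3.4522] v=[-3.3628]
Step 21: x=[3.2850] v=[-3.3439]
Step 22: x=[3.1198] v=[-3.3035]
Step 23: x=[2.9577] v=[-3.2420]
Step 24: x=[2.7997] v=[-3.1597]
Step 25: x=[2.6468] v=[-3.0572]
Step 26: x=[2.5000] v=[-2.9351]
Step 27: x=[2.3603] v=[-2.7942]
Step 28: x=[2.2285] v=[-2.6354]
Step 29: x=[2.1055] v=[-2.4597]
Step 30: x=[1.9921] v=[-2.2682]
Step 31: x=[1.8890] v=[-2.0622]
Step 32: x=[1.7969] v=[-1.8430]
Step 33: x=[1.7163] v=[-1.6120]
Step 34: x=[1.6478] v=[-1.3707]
Step 35: x=[1.5918] v=[-1.1206]
Step 36: x=[1.5486] v=[-0.8633]
Step 37: x=[1.5186] v=[-0.6005]
Step 38: x=[1.5019] v=[-0.3338]
Step 39: x=[1.4987] v=[-0.0650]
Step 40: x=[1.5089] v=[0.2042]
First v>=0 after going negative at step 40, time=2.0000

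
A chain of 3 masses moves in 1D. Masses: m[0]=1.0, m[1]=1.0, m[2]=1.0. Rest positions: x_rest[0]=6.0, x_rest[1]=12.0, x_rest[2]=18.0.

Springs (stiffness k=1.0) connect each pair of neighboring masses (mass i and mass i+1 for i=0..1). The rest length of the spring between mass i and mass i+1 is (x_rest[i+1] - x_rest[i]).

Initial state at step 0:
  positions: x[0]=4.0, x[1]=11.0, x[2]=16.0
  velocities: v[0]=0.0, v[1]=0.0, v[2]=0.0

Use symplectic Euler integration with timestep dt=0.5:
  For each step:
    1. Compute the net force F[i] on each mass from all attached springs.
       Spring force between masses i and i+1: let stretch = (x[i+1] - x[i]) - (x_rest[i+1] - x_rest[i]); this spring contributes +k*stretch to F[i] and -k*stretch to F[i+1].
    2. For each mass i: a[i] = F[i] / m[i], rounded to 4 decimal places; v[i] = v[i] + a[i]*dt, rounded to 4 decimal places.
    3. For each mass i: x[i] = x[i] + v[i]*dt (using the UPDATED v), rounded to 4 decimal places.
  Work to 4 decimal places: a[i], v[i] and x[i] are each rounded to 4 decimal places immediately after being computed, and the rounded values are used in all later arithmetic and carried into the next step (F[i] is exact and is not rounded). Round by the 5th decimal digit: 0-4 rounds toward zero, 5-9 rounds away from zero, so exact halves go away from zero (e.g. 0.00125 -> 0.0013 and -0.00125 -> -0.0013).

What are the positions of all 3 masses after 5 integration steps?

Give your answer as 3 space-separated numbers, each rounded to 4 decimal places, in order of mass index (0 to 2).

Answer: 4.2550 10.4904 16.2550

Derivation:
Step 0: x=[4.0000 11.0000 16.0000] v=[0.0000 0.0000 0.0000]
Step 1: x=[4.2500 10.5000 16.2500] v=[0.5000 -1.0000 0.5000]
Step 2: x=[4.5625 9.8750 16.5625] v=[0.6250 -1.2500 0.6250]
Step 3: x=[4.7032 9.5938 16.7032] v=[0.2813 -0.5625 0.2813]
Step 4: x=[4.5665 9.8673 16.5665] v=[-0.2734 0.5469 -0.2734]
Step 5: x=[4.2550 10.4904 16.2550] v=[-0.6230 1.2461 -0.6230]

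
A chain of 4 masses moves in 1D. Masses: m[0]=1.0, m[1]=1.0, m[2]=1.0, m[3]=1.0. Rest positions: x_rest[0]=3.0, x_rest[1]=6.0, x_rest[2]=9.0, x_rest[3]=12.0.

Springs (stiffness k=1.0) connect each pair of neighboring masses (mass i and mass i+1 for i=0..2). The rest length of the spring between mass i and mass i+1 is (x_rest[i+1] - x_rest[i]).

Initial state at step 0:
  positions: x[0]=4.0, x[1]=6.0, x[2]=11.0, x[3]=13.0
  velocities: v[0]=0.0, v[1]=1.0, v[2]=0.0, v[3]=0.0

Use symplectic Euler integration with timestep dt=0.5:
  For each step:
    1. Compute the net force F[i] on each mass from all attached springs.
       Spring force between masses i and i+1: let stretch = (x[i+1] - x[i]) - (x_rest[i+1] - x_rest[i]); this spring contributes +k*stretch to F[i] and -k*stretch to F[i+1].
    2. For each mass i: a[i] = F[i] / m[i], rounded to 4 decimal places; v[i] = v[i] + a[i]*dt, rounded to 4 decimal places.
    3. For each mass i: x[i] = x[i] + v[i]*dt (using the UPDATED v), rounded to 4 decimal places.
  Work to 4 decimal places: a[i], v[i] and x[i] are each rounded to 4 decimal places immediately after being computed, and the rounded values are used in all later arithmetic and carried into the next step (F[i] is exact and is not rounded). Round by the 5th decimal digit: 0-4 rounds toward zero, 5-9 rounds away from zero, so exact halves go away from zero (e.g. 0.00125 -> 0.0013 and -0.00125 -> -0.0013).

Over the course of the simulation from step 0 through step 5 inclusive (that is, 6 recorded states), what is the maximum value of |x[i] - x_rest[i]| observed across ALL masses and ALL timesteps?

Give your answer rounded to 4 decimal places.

Answer: 2.5938

Derivation:
Step 0: x=[4.0000 6.0000 11.0000 13.0000] v=[0.0000 1.0000 0.0000 0.0000]
Step 1: x=[3.7500 7.2500 10.2500 13.2500] v=[-0.5000 2.5000 -1.5000 0.5000]
Step 2: x=[3.6250 8.3750 9.5000 13.5000] v=[-0.2500 2.2500 -1.5000 0.5000]
Step 3: x=[3.9375 8.5938 9.4688 13.5000] v=[0.6250 0.4375 -0.0625 0.0000]
Step 4: x=[4.6641 7.8672 10.2266 13.2422] v=[1.4532 -1.4532 1.5156 -0.5156]
Step 5: x=[5.4415 6.9297 11.1485 12.9805] v=[1.5548 -1.8751 1.8437 -0.5234]
Max displacement = 2.5938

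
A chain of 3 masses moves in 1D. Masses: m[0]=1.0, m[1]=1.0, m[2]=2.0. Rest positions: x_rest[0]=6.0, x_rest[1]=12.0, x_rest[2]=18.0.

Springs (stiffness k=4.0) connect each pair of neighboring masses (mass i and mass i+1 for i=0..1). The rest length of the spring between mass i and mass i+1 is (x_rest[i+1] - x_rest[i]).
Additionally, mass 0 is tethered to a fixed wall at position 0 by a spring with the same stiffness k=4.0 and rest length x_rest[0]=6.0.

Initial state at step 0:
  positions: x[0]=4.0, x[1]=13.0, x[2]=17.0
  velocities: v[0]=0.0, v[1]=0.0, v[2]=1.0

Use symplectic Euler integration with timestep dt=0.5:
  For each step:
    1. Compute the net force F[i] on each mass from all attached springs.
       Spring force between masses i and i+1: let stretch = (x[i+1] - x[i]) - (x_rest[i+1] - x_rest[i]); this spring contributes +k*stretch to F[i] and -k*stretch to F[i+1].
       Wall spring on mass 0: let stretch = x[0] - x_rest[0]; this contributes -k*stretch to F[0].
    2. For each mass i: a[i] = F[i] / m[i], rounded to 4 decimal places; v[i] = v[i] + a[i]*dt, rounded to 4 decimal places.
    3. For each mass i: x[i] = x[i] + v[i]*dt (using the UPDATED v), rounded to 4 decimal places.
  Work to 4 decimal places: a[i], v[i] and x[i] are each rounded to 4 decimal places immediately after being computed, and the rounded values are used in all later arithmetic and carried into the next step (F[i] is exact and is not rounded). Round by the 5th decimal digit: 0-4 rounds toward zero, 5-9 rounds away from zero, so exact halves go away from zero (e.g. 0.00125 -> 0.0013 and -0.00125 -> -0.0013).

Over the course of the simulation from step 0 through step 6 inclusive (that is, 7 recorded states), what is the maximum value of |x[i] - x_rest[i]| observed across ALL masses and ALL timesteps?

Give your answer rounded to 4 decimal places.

Answer: 4.0000

Derivation:
Step 0: x=[4.0000 13.0000 17.0000] v=[0.0000 0.0000 1.0000]
Step 1: x=[9.0000 8.0000 18.5000] v=[10.0000 -10.0000 3.0000]
Step 2: x=[4.0000 14.5000 17.7500] v=[-10.0000 13.0000 -1.5000]
Step 3: x=[5.5000 13.7500 18.3750] v=[3.0000 -1.5000 1.2500]
Step 4: x=[9.7500 9.3750 19.6875] v=[8.5000 -8.7500 2.6250]
Step 5: x=[3.8750 15.6875 18.8438] v=[-11.7500 12.6250 -1.6875]
Step 6: x=[5.9375 13.3438 19.4219] v=[4.1250 -4.6874 1.1562]
Max displacement = 4.0000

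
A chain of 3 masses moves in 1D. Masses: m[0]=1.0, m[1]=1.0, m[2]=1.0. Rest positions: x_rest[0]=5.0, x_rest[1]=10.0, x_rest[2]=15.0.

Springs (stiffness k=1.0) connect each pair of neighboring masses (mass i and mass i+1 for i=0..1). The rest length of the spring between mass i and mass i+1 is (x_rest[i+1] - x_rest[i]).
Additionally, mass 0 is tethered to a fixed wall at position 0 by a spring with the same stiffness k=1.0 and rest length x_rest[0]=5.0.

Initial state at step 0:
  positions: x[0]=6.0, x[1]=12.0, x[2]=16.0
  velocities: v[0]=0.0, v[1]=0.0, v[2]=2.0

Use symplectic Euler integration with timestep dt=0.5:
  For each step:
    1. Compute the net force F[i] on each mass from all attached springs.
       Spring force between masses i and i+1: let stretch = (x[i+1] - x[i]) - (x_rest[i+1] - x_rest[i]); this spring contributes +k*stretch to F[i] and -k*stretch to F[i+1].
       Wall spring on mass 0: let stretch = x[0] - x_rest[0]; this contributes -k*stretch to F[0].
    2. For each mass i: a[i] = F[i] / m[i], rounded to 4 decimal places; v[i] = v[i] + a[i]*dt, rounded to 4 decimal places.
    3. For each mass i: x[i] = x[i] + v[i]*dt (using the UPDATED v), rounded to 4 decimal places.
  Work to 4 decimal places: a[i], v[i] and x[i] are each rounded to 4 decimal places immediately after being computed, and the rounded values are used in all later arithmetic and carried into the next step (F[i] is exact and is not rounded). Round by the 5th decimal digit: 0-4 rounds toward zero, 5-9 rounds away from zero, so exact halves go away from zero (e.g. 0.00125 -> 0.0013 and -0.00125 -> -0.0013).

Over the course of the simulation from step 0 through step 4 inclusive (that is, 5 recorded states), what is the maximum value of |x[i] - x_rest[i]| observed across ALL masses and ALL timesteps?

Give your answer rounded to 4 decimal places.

Step 0: x=[6.0000 12.0000 16.0000] v=[0.0000 0.0000 2.0000]
Step 1: x=[6.0000 11.5000 17.2500] v=[0.0000 -1.0000 2.5000]
Step 2: x=[5.8750 11.0625 18.3125] v=[-0.2500 -0.8750 2.1250]
Step 3: x=[5.5781 11.1407 18.8125] v=[-0.5938 0.1563 1.0000]
Step 4: x=[5.2773 11.7462 18.6446] v=[-0.6016 1.2109 -0.3359]
Max displacement = 3.8125

Answer: 3.8125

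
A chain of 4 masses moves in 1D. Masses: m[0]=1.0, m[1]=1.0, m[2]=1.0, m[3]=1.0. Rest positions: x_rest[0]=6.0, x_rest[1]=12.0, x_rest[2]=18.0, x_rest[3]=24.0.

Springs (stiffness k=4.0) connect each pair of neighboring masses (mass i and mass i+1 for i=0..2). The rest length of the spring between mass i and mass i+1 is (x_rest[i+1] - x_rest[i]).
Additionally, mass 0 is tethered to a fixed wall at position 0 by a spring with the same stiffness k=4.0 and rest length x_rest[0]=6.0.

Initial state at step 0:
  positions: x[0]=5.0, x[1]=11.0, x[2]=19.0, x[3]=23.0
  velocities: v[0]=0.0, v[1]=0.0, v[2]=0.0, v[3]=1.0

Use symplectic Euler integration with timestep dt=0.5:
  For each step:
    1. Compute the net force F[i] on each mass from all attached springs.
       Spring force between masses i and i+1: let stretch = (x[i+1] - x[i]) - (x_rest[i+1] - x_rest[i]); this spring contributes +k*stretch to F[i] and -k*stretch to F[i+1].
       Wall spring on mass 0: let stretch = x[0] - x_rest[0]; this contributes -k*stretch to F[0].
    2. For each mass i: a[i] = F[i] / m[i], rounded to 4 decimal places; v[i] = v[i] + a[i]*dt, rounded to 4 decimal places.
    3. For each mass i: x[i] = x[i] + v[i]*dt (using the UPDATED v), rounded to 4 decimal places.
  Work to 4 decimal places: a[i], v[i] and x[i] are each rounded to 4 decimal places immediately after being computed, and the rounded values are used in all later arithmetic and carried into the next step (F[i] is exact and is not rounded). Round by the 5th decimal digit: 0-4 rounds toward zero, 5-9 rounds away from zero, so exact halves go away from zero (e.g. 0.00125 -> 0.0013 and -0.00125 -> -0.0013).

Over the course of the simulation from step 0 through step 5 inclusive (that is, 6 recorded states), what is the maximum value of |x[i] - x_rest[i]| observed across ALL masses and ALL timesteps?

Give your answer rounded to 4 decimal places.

Answer: 3.0000

Derivation:
Step 0: x=[5.0000 11.0000 19.0000 23.0000] v=[0.0000 0.0000 0.0000 1.0000]
Step 1: x=[6.0000 13.0000 15.0000 25.5000] v=[2.0000 4.0000 -8.0000 5.0000]
Step 2: x=[8.0000 10.0000 19.5000 23.5000] v=[4.0000 -6.0000 9.0000 -4.0000]
Step 3: x=[4.0000 14.5000 18.5000 23.5000] v=[-8.0000 9.0000 -2.0000 0.0000]
Step 4: x=[6.5000 12.5000 18.5000 24.5000] v=[5.0000 -4.0000 0.0000 2.0000]
Step 5: x=[8.5000 10.5000 18.5000 25.5000] v=[4.0000 -4.0000 0.0000 2.0000]
Max displacement = 3.0000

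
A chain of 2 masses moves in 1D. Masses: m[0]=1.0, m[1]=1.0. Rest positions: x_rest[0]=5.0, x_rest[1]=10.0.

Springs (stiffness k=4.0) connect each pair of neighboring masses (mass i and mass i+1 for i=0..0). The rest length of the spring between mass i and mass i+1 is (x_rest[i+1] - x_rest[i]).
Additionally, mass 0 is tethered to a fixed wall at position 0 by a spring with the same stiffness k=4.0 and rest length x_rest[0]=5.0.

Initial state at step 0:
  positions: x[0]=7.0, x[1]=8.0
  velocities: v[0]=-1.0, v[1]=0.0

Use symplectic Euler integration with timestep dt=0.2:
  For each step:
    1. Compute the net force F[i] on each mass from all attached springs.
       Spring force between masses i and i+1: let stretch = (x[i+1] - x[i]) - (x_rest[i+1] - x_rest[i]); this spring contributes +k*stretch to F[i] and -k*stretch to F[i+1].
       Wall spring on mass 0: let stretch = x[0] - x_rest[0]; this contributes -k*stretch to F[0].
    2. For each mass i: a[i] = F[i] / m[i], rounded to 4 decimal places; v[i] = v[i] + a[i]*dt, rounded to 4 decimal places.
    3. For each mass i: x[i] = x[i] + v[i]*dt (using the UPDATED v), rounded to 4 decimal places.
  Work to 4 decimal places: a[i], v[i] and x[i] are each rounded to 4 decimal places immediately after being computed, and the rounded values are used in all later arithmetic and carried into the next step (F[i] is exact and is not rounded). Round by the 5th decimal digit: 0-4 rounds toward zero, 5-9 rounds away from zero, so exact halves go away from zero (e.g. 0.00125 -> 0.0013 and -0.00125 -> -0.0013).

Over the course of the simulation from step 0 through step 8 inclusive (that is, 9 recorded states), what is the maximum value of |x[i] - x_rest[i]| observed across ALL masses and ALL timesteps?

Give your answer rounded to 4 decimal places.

Step 0: x=[7.0000 8.0000] v=[-1.0000 0.0000]
Step 1: x=[5.8400 8.6400] v=[-5.8000 3.2000]
Step 2: x=[4.1936 9.6320] v=[-8.2320 4.9600]
Step 3: x=[2.7464 10.5539] v=[-7.2362 4.6093]
Step 4: x=[2.1089 11.0266] v=[-3.1873 2.3633]
Step 5: x=[2.5608 10.8724] v=[2.2597 -0.7709]
Step 6: x=[3.9329 10.1884] v=[6.8603 -3.4202]
Step 7: x=[5.6766 9.3035] v=[8.7184 -4.4246]
Step 8: x=[7.0923 8.6383] v=[7.0786 -3.3261]
Max displacement = 2.8911

Answer: 2.8911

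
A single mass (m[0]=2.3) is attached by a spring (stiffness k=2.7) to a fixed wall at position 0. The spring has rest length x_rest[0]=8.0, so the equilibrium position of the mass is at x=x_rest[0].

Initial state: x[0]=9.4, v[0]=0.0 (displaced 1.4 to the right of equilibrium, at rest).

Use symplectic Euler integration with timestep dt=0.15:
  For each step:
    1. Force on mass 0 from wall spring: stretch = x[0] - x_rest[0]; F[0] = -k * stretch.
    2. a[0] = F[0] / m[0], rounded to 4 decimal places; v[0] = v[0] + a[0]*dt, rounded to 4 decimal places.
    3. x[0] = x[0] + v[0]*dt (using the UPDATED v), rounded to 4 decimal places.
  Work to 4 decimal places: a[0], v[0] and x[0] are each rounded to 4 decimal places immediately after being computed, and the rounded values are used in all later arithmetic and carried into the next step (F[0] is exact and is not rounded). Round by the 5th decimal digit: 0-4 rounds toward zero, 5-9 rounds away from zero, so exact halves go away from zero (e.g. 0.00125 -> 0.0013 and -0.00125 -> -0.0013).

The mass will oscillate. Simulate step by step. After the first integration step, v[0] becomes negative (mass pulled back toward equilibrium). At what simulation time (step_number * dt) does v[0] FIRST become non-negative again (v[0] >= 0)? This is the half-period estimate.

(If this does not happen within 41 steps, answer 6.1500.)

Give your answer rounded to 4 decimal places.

Answer: 3.0000

Derivation:
Step 0: x=[9.4000] v=[0.0000]
Step 1: x=[9.3630] v=[-0.2465]
Step 2: x=[9.2900] v=[-0.4865]
Step 3: x=[9.1830] v=[-0.7136]
Step 4: x=[9.0447] v=[-0.9219]
Step 5: x=[8.8788] v=[-1.1059]
Step 6: x=[8.6897] v=[-1.2606]
Step 7: x=[8.4824] v=[-1.3820]
Step 8: x=[8.2624] v=[-1.4669]
Step 9: x=[8.0354] v=[-1.5131]
Step 10: x=[7.8075] v=[-1.5193]
Step 11: x=[7.5847] v=[-1.4854]
Step 12: x=[7.3729] v=[-1.4123]
Step 13: x=[7.1776] v=[-1.3019]
Step 14: x=[7.0040] v=[-1.1571]
Step 15: x=[6.8567] v=[-0.9817]
Step 16: x=[6.7396] v=[-0.7804]
Step 17: x=[6.6558] v=[-0.5585]
Step 18: x=[6.6075] v=[-0.3218]
Step 19: x=[6.5960] v=[-0.0766]
Step 20: x=[6.6216] v=[0.1706]
First v>=0 after going negative at step 20, time=3.0000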